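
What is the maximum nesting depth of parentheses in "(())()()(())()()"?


Input: "(())()()(())()()"
Tracking depth:
  Position 0 '(': depth becomes 1
  Position 1 '(': depth becomes 2
  Position 2 ')': depth becomes 1
  Position 3 ')': depth becomes 0
  Position 4 '(': depth becomes 1
  Position 5 ')': depth becomes 0
  Position 6 '(': depth becomes 1
  Position 7 ')': depth becomes 0
  Position 8 '(': depth becomes 1
  Position 9 '(': depth becomes 2
  Position 10 ')': depth becomes 1
  Position 11 ')': depth becomes 0
  Position 12 '(': depth becomes 1
  Position 13 ')': depth becomes 0
  Position 14 '(': depth becomes 1
  Position 15 ')': depth becomes 0
Maximum depth reached: 2

2


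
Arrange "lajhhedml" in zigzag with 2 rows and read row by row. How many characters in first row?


Zigzag "lajhhedml" into 2 rows:
Placing characters:
  'l' => row 0
  'a' => row 1
  'j' => row 0
  'h' => row 1
  'h' => row 0
  'e' => row 1
  'd' => row 0
  'm' => row 1
  'l' => row 0
Rows:
  Row 0: "ljhdl"
  Row 1: "ahem"
First row length: 5

5


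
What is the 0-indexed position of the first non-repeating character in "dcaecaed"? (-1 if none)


Input: dcaecaed
Character frequencies:
  'a': 2
  'c': 2
  'd': 2
  'e': 2
Scanning left to right for freq == 1:
  Position 0 ('d'): freq=2, skip
  Position 1 ('c'): freq=2, skip
  Position 2 ('a'): freq=2, skip
  Position 3 ('e'): freq=2, skip
  Position 4 ('c'): freq=2, skip
  Position 5 ('a'): freq=2, skip
  Position 6 ('e'): freq=2, skip
  Position 7 ('d'): freq=2, skip
  No unique character found => answer = -1

-1


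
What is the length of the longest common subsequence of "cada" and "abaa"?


LCS of "cada" and "abaa"
DP table:
           a    b    a    a
      0    0    0    0    0
  c   0    0    0    0    0
  a   0    1    1    1    1
  d   0    1    1    1    1
  a   0    1    1    2    2
LCS length = dp[4][4] = 2

2


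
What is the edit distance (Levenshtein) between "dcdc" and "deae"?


Computing edit distance: "dcdc" -> "deae"
DP table:
           d    e    a    e
      0    1    2    3    4
  d   1    0    1    2    3
  c   2    1    1    2    3
  d   3    2    2    2    3
  c   4    3    3    3    3
Edit distance = dp[4][4] = 3

3


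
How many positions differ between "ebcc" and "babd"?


Comparing "ebcc" and "babd" position by position:
  Position 0: 'e' vs 'b' => DIFFER
  Position 1: 'b' vs 'a' => DIFFER
  Position 2: 'c' vs 'b' => DIFFER
  Position 3: 'c' vs 'd' => DIFFER
Positions that differ: 4

4


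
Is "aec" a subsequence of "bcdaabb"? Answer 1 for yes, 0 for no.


Check if "aec" is a subsequence of "bcdaabb"
Greedy scan:
  Position 0 ('b'): no match needed
  Position 1 ('c'): no match needed
  Position 2 ('d'): no match needed
  Position 3 ('a'): matches sub[0] = 'a'
  Position 4 ('a'): no match needed
  Position 5 ('b'): no match needed
  Position 6 ('b'): no match needed
Only matched 1/3 characters => not a subsequence

0


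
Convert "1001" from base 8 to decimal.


Input: "1001" in base 8
Positional expansion:
  Digit '1' (value 1) x 8^3 = 512
  Digit '0' (value 0) x 8^2 = 0
  Digit '0' (value 0) x 8^1 = 0
  Digit '1' (value 1) x 8^0 = 1
Sum = 513

513


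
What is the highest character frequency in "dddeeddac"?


Input: dddeeddac
Character counts:
  'a': 1
  'c': 1
  'd': 5
  'e': 2
Maximum frequency: 5

5


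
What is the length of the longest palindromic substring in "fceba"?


Input: "fceba"
Checking substrings for palindromes:
  No multi-char palindromic substrings found
Longest palindromic substring: "f" with length 1

1


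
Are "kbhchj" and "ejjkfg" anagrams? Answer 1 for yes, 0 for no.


Strings: "kbhchj", "ejjkfg"
Sorted first:  bchhjk
Sorted second: efgjjk
Differ at position 0: 'b' vs 'e' => not anagrams

0


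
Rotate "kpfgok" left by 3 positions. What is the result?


Input: "kpfgok", rotate left by 3
First 3 characters: "kpf"
Remaining characters: "gok"
Concatenate remaining + first: "gok" + "kpf" = "gokkpf"

gokkpf


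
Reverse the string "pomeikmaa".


Input: pomeikmaa
Reading characters right to left:
  Position 8: 'a'
  Position 7: 'a'
  Position 6: 'm'
  Position 5: 'k'
  Position 4: 'i'
  Position 3: 'e'
  Position 2: 'm'
  Position 1: 'o'
  Position 0: 'p'
Reversed: aamkiemop

aamkiemop


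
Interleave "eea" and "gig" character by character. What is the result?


Interleaving "eea" and "gig":
  Position 0: 'e' from first, 'g' from second => "eg"
  Position 1: 'e' from first, 'i' from second => "ei"
  Position 2: 'a' from first, 'g' from second => "ag"
Result: egeiag

egeiag


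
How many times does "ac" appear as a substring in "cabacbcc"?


Searching for "ac" in "cabacbcc"
Scanning each position:
  Position 0: "ca" => no
  Position 1: "ab" => no
  Position 2: "ba" => no
  Position 3: "ac" => MATCH
  Position 4: "cb" => no
  Position 5: "bc" => no
  Position 6: "cc" => no
Total occurrences: 1

1


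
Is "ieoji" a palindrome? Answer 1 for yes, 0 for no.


Input: ieoji
Reversed: ijoei
  Compare pos 0 ('i') with pos 4 ('i'): match
  Compare pos 1 ('e') with pos 3 ('j'): MISMATCH
Result: not a palindrome

0


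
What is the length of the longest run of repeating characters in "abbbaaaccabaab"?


Input: "abbbaaaccabaab"
Scanning for longest run:
  Position 1 ('b'): new char, reset run to 1
  Position 2 ('b'): continues run of 'b', length=2
  Position 3 ('b'): continues run of 'b', length=3
  Position 4 ('a'): new char, reset run to 1
  Position 5 ('a'): continues run of 'a', length=2
  Position 6 ('a'): continues run of 'a', length=3
  Position 7 ('c'): new char, reset run to 1
  Position 8 ('c'): continues run of 'c', length=2
  Position 9 ('a'): new char, reset run to 1
  Position 10 ('b'): new char, reset run to 1
  Position 11 ('a'): new char, reset run to 1
  Position 12 ('a'): continues run of 'a', length=2
  Position 13 ('b'): new char, reset run to 1
Longest run: 'b' with length 3

3


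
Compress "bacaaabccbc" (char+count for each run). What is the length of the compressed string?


Input: bacaaabccbc
Runs:
  'b' x 1 => "b1"
  'a' x 1 => "a1"
  'c' x 1 => "c1"
  'a' x 3 => "a3"
  'b' x 1 => "b1"
  'c' x 2 => "c2"
  'b' x 1 => "b1"
  'c' x 1 => "c1"
Compressed: "b1a1c1a3b1c2b1c1"
Compressed length: 16

16


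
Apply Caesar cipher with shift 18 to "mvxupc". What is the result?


Caesar cipher: shift "mvxupc" by 18
  'm' (pos 12) + 18 = pos 4 = 'e'
  'v' (pos 21) + 18 = pos 13 = 'n'
  'x' (pos 23) + 18 = pos 15 = 'p'
  'u' (pos 20) + 18 = pos 12 = 'm'
  'p' (pos 15) + 18 = pos 7 = 'h'
  'c' (pos 2) + 18 = pos 20 = 'u'
Result: enpmhu

enpmhu


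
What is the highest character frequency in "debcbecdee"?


Input: debcbecdee
Character counts:
  'b': 2
  'c': 2
  'd': 2
  'e': 4
Maximum frequency: 4

4


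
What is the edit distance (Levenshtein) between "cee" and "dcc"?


Computing edit distance: "cee" -> "dcc"
DP table:
           d    c    c
      0    1    2    3
  c   1    1    1    2
  e   2    2    2    2
  e   3    3    3    3
Edit distance = dp[3][3] = 3

3


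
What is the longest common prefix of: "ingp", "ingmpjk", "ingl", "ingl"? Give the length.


Words: ingp, ingmpjk, ingl, ingl
  Position 0: all 'i' => match
  Position 1: all 'n' => match
  Position 2: all 'g' => match
  Position 3: ('p', 'm', 'l', 'l') => mismatch, stop
LCP = "ing" (length 3)

3


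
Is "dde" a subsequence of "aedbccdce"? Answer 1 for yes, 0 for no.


Check if "dde" is a subsequence of "aedbccdce"
Greedy scan:
  Position 0 ('a'): no match needed
  Position 1 ('e'): no match needed
  Position 2 ('d'): matches sub[0] = 'd'
  Position 3 ('b'): no match needed
  Position 4 ('c'): no match needed
  Position 5 ('c'): no match needed
  Position 6 ('d'): matches sub[1] = 'd'
  Position 7 ('c'): no match needed
  Position 8 ('e'): matches sub[2] = 'e'
All 3 characters matched => is a subsequence

1


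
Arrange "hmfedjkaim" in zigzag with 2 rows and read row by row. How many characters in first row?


Zigzag "hmfedjkaim" into 2 rows:
Placing characters:
  'h' => row 0
  'm' => row 1
  'f' => row 0
  'e' => row 1
  'd' => row 0
  'j' => row 1
  'k' => row 0
  'a' => row 1
  'i' => row 0
  'm' => row 1
Rows:
  Row 0: "hfdki"
  Row 1: "mejam"
First row length: 5

5


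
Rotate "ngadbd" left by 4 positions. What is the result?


Input: "ngadbd", rotate left by 4
First 4 characters: "ngad"
Remaining characters: "bd"
Concatenate remaining + first: "bd" + "ngad" = "bdngad"

bdngad


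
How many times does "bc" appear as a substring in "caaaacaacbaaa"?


Searching for "bc" in "caaaacaacbaaa"
Scanning each position:
  Position 0: "ca" => no
  Position 1: "aa" => no
  Position 2: "aa" => no
  Position 3: "aa" => no
  Position 4: "ac" => no
  Position 5: "ca" => no
  Position 6: "aa" => no
  Position 7: "ac" => no
  Position 8: "cb" => no
  Position 9: "ba" => no
  Position 10: "aa" => no
  Position 11: "aa" => no
Total occurrences: 0

0


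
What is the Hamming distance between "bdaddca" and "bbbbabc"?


Comparing "bdaddca" and "bbbbabc" position by position:
  Position 0: 'b' vs 'b' => same
  Position 1: 'd' vs 'b' => differ
  Position 2: 'a' vs 'b' => differ
  Position 3: 'd' vs 'b' => differ
  Position 4: 'd' vs 'a' => differ
  Position 5: 'c' vs 'b' => differ
  Position 6: 'a' vs 'c' => differ
Total differences (Hamming distance): 6

6


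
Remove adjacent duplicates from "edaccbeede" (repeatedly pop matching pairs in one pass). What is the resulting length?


Input: edaccbeede
Stack-based adjacent duplicate removal:
  Read 'e': push. Stack: e
  Read 'd': push. Stack: ed
  Read 'a': push. Stack: eda
  Read 'c': push. Stack: edac
  Read 'c': matches stack top 'c' => pop. Stack: eda
  Read 'b': push. Stack: edab
  Read 'e': push. Stack: edabe
  Read 'e': matches stack top 'e' => pop. Stack: edab
  Read 'd': push. Stack: edabd
  Read 'e': push. Stack: edabde
Final stack: "edabde" (length 6)

6


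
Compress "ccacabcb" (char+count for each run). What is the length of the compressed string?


Input: ccacabcb
Runs:
  'c' x 2 => "c2"
  'a' x 1 => "a1"
  'c' x 1 => "c1"
  'a' x 1 => "a1"
  'b' x 1 => "b1"
  'c' x 1 => "c1"
  'b' x 1 => "b1"
Compressed: "c2a1c1a1b1c1b1"
Compressed length: 14

14


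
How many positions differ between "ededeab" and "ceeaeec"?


Comparing "ededeab" and "ceeaeec" position by position:
  Position 0: 'e' vs 'c' => DIFFER
  Position 1: 'd' vs 'e' => DIFFER
  Position 2: 'e' vs 'e' => same
  Position 3: 'd' vs 'a' => DIFFER
  Position 4: 'e' vs 'e' => same
  Position 5: 'a' vs 'e' => DIFFER
  Position 6: 'b' vs 'c' => DIFFER
Positions that differ: 5

5


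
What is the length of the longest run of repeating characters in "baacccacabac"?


Input: "baacccacabac"
Scanning for longest run:
  Position 1 ('a'): new char, reset run to 1
  Position 2 ('a'): continues run of 'a', length=2
  Position 3 ('c'): new char, reset run to 1
  Position 4 ('c'): continues run of 'c', length=2
  Position 5 ('c'): continues run of 'c', length=3
  Position 6 ('a'): new char, reset run to 1
  Position 7 ('c'): new char, reset run to 1
  Position 8 ('a'): new char, reset run to 1
  Position 9 ('b'): new char, reset run to 1
  Position 10 ('a'): new char, reset run to 1
  Position 11 ('c'): new char, reset run to 1
Longest run: 'c' with length 3

3


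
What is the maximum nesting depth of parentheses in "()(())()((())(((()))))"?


Input: "()(())()((())(((()))))"
Tracking depth:
  Position 0 '(': depth becomes 1
  Position 1 ')': depth becomes 0
  Position 2 '(': depth becomes 1
  Position 3 '(': depth becomes 2
  Position 4 ')': depth becomes 1
  Position 5 ')': depth becomes 0
  Position 6 '(': depth becomes 1
  Position 7 ')': depth becomes 0
  Position 8 '(': depth becomes 1
  Position 9 '(': depth becomes 2
  Position 10 '(': depth becomes 3
  Position 11 ')': depth becomes 2
  Position 12 ')': depth becomes 1
  Position 13 '(': depth becomes 2
  Position 14 '(': depth becomes 3
  Position 15 '(': depth becomes 4
  Position 16 '(': depth becomes 5
  Position 17 ')': depth becomes 4
  Position 18 ')': depth becomes 3
  Position 19 ')': depth becomes 2
  Position 20 ')': depth becomes 1
  Position 21 ')': depth becomes 0
Maximum depth reached: 5

5


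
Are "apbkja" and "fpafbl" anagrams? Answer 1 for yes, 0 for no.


Strings: "apbkja", "fpafbl"
Sorted first:  aabjkp
Sorted second: abfflp
Differ at position 1: 'a' vs 'b' => not anagrams

0


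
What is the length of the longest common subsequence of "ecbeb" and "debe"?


LCS of "ecbeb" and "debe"
DP table:
           d    e    b    e
      0    0    0    0    0
  e   0    0    1    1    1
  c   0    0    1    1    1
  b   0    0    1    2    2
  e   0    0    1    2    3
  b   0    0    1    2    3
LCS length = dp[5][4] = 3

3


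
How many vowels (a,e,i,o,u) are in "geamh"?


Input: geamh
Checking each character:
  'g' at position 0: consonant
  'e' at position 1: vowel (running total: 1)
  'a' at position 2: vowel (running total: 2)
  'm' at position 3: consonant
  'h' at position 4: consonant
Total vowels: 2

2


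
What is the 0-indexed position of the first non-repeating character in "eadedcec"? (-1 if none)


Input: eadedcec
Character frequencies:
  'a': 1
  'c': 2
  'd': 2
  'e': 3
Scanning left to right for freq == 1:
  Position 0 ('e'): freq=3, skip
  Position 1 ('a'): unique! => answer = 1

1


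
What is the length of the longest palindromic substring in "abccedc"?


Input: "abccedc"
Checking substrings for palindromes:
  [2:4] "cc" (len 2) => palindrome
Longest palindromic substring: "cc" with length 2

2


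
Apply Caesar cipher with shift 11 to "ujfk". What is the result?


Caesar cipher: shift "ujfk" by 11
  'u' (pos 20) + 11 = pos 5 = 'f'
  'j' (pos 9) + 11 = pos 20 = 'u'
  'f' (pos 5) + 11 = pos 16 = 'q'
  'k' (pos 10) + 11 = pos 21 = 'v'
Result: fuqv

fuqv


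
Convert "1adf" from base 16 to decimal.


Input: "1adf" in base 16
Positional expansion:
  Digit '1' (value 1) x 16^3 = 4096
  Digit 'a' (value 10) x 16^2 = 2560
  Digit 'd' (value 13) x 16^1 = 208
  Digit 'f' (value 15) x 16^0 = 15
Sum = 6879

6879


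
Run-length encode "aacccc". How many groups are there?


Input: aacccc
Scanning for consecutive runs:
  Group 1: 'a' x 2 (positions 0-1)
  Group 2: 'c' x 4 (positions 2-5)
Total groups: 2

2


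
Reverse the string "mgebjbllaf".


Input: mgebjbllaf
Reading characters right to left:
  Position 9: 'f'
  Position 8: 'a'
  Position 7: 'l'
  Position 6: 'l'
  Position 5: 'b'
  Position 4: 'j'
  Position 3: 'b'
  Position 2: 'e'
  Position 1: 'g'
  Position 0: 'm'
Reversed: fallbjbegm

fallbjbegm


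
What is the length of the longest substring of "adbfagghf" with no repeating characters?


Input: "adbfagghf"
Sliding window (track last position of each char):
  Position 0 ('a'): window [0,0] length 1 -- new best
  Position 1 ('d'): window [0,1] length 2 -- new best
  Position 2 ('b'): window [0,2] length 3 -- new best
  Position 3 ('f'): window [0,3] length 4 -- new best
  Position 4 ('a'): repeat (last at 0), move window start to 1
  Position 4 ('a'): window [1,4] length 4
  Position 5 ('g'): window [1,5] length 5 -- new best
  Position 6 ('g'): repeat (last at 5), move window start to 6
  Position 6 ('g'): window [6,6] length 1
  Position 7 ('h'): window [6,7] length 2
  Position 8 ('f'): window [6,8] length 3
Longest substring with no repeats: "dbfag" with length 5

5


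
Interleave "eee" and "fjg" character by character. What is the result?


Interleaving "eee" and "fjg":
  Position 0: 'e' from first, 'f' from second => "ef"
  Position 1: 'e' from first, 'j' from second => "ej"
  Position 2: 'e' from first, 'g' from second => "eg"
Result: efejeg

efejeg


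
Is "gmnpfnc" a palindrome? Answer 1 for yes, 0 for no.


Input: gmnpfnc
Reversed: cnfpnmg
  Compare pos 0 ('g') with pos 6 ('c'): MISMATCH
  Compare pos 1 ('m') with pos 5 ('n'): MISMATCH
  Compare pos 2 ('n') with pos 4 ('f'): MISMATCH
Result: not a palindrome

0


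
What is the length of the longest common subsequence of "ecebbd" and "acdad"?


LCS of "ecebbd" and "acdad"
DP table:
           a    c    d    a    d
      0    0    0    0    0    0
  e   0    0    0    0    0    0
  c   0    0    1    1    1    1
  e   0    0    1    1    1    1
  b   0    0    1    1    1    1
  b   0    0    1    1    1    1
  d   0    0    1    2    2    2
LCS length = dp[6][5] = 2

2


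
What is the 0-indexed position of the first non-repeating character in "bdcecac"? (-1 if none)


Input: bdcecac
Character frequencies:
  'a': 1
  'b': 1
  'c': 3
  'd': 1
  'e': 1
Scanning left to right for freq == 1:
  Position 0 ('b'): unique! => answer = 0

0


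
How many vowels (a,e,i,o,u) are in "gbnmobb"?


Input: gbnmobb
Checking each character:
  'g' at position 0: consonant
  'b' at position 1: consonant
  'n' at position 2: consonant
  'm' at position 3: consonant
  'o' at position 4: vowel (running total: 1)
  'b' at position 5: consonant
  'b' at position 6: consonant
Total vowels: 1

1


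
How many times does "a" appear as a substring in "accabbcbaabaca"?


Searching for "a" in "accabbcbaabaca"
Scanning each position:
  Position 0: "a" => MATCH
  Position 1: "c" => no
  Position 2: "c" => no
  Position 3: "a" => MATCH
  Position 4: "b" => no
  Position 5: "b" => no
  Position 6: "c" => no
  Position 7: "b" => no
  Position 8: "a" => MATCH
  Position 9: "a" => MATCH
  Position 10: "b" => no
  Position 11: "a" => MATCH
  Position 12: "c" => no
  Position 13: "a" => MATCH
Total occurrences: 6

6


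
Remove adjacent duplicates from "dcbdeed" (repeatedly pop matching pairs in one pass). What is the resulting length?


Input: dcbdeed
Stack-based adjacent duplicate removal:
  Read 'd': push. Stack: d
  Read 'c': push. Stack: dc
  Read 'b': push. Stack: dcb
  Read 'd': push. Stack: dcbd
  Read 'e': push. Stack: dcbde
  Read 'e': matches stack top 'e' => pop. Stack: dcbd
  Read 'd': matches stack top 'd' => pop. Stack: dcb
Final stack: "dcb" (length 3)

3


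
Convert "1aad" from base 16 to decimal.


Input: "1aad" in base 16
Positional expansion:
  Digit '1' (value 1) x 16^3 = 4096
  Digit 'a' (value 10) x 16^2 = 2560
  Digit 'a' (value 10) x 16^1 = 160
  Digit 'd' (value 13) x 16^0 = 13
Sum = 6829

6829


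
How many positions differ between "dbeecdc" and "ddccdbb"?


Comparing "dbeecdc" and "ddccdbb" position by position:
  Position 0: 'd' vs 'd' => same
  Position 1: 'b' vs 'd' => DIFFER
  Position 2: 'e' vs 'c' => DIFFER
  Position 3: 'e' vs 'c' => DIFFER
  Position 4: 'c' vs 'd' => DIFFER
  Position 5: 'd' vs 'b' => DIFFER
  Position 6: 'c' vs 'b' => DIFFER
Positions that differ: 6

6


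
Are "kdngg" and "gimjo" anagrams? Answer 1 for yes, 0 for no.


Strings: "kdngg", "gimjo"
Sorted first:  dggkn
Sorted second: gijmo
Differ at position 0: 'd' vs 'g' => not anagrams

0


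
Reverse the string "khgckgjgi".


Input: khgckgjgi
Reading characters right to left:
  Position 8: 'i'
  Position 7: 'g'
  Position 6: 'j'
  Position 5: 'g'
  Position 4: 'k'
  Position 3: 'c'
  Position 2: 'g'
  Position 1: 'h'
  Position 0: 'k'
Reversed: igjgkcghk

igjgkcghk


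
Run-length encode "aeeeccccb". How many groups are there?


Input: aeeeccccb
Scanning for consecutive runs:
  Group 1: 'a' x 1 (positions 0-0)
  Group 2: 'e' x 3 (positions 1-3)
  Group 3: 'c' x 4 (positions 4-7)
  Group 4: 'b' x 1 (positions 8-8)
Total groups: 4

4


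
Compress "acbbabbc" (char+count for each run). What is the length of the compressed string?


Input: acbbabbc
Runs:
  'a' x 1 => "a1"
  'c' x 1 => "c1"
  'b' x 2 => "b2"
  'a' x 1 => "a1"
  'b' x 2 => "b2"
  'c' x 1 => "c1"
Compressed: "a1c1b2a1b2c1"
Compressed length: 12

12


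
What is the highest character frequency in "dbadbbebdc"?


Input: dbadbbebdc
Character counts:
  'a': 1
  'b': 4
  'c': 1
  'd': 3
  'e': 1
Maximum frequency: 4

4


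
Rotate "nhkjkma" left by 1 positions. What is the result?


Input: "nhkjkma", rotate left by 1
First 1 characters: "n"
Remaining characters: "hkjkma"
Concatenate remaining + first: "hkjkma" + "n" = "hkjkman"

hkjkman


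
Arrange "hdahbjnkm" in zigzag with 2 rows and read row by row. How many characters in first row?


Zigzag "hdahbjnkm" into 2 rows:
Placing characters:
  'h' => row 0
  'd' => row 1
  'a' => row 0
  'h' => row 1
  'b' => row 0
  'j' => row 1
  'n' => row 0
  'k' => row 1
  'm' => row 0
Rows:
  Row 0: "habnm"
  Row 1: "dhjk"
First row length: 5

5


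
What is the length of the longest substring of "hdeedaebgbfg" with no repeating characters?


Input: "hdeedaebgbfg"
Sliding window (track last position of each char):
  Position 0 ('h'): window [0,0] length 1 -- new best
  Position 1 ('d'): window [0,1] length 2 -- new best
  Position 2 ('e'): window [0,2] length 3 -- new best
  Position 3 ('e'): repeat (last at 2), move window start to 3
  Position 3 ('e'): window [3,3] length 1
  Position 4 ('d'): window [3,4] length 2
  Position 5 ('a'): window [3,5] length 3
  Position 6 ('e'): repeat (last at 3), move window start to 4
  Position 6 ('e'): window [4,6] length 3
  Position 7 ('b'): window [4,7] length 4 -- new best
  Position 8 ('g'): window [4,8] length 5 -- new best
  Position 9 ('b'): repeat (last at 7), move window start to 8
  Position 9 ('b'): window [8,9] length 2
  Position 10 ('f'): window [8,10] length 3
  Position 11 ('g'): repeat (last at 8), move window start to 9
  Position 11 ('g'): window [9,11] length 3
Longest substring with no repeats: "daebg" with length 5

5


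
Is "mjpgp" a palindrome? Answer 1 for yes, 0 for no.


Input: mjpgp
Reversed: pgpjm
  Compare pos 0 ('m') with pos 4 ('p'): MISMATCH
  Compare pos 1 ('j') with pos 3 ('g'): MISMATCH
Result: not a palindrome

0


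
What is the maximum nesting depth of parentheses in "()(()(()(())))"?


Input: "()(()(()(())))"
Tracking depth:
  Position 0 '(': depth becomes 1
  Position 1 ')': depth becomes 0
  Position 2 '(': depth becomes 1
  Position 3 '(': depth becomes 2
  Position 4 ')': depth becomes 1
  Position 5 '(': depth becomes 2
  Position 6 '(': depth becomes 3
  Position 7 ')': depth becomes 2
  Position 8 '(': depth becomes 3
  Position 9 '(': depth becomes 4
  Position 10 ')': depth becomes 3
  Position 11 ')': depth becomes 2
  Position 12 ')': depth becomes 1
  Position 13 ')': depth becomes 0
Maximum depth reached: 4

4


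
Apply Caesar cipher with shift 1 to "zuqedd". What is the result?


Caesar cipher: shift "zuqedd" by 1
  'z' (pos 25) + 1 = pos 0 = 'a'
  'u' (pos 20) + 1 = pos 21 = 'v'
  'q' (pos 16) + 1 = pos 17 = 'r'
  'e' (pos 4) + 1 = pos 5 = 'f'
  'd' (pos 3) + 1 = pos 4 = 'e'
  'd' (pos 3) + 1 = pos 4 = 'e'
Result: avrfee

avrfee


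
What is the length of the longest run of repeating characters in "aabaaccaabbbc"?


Input: "aabaaccaabbbc"
Scanning for longest run:
  Position 1 ('a'): continues run of 'a', length=2
  Position 2 ('b'): new char, reset run to 1
  Position 3 ('a'): new char, reset run to 1
  Position 4 ('a'): continues run of 'a', length=2
  Position 5 ('c'): new char, reset run to 1
  Position 6 ('c'): continues run of 'c', length=2
  Position 7 ('a'): new char, reset run to 1
  Position 8 ('a'): continues run of 'a', length=2
  Position 9 ('b'): new char, reset run to 1
  Position 10 ('b'): continues run of 'b', length=2
  Position 11 ('b'): continues run of 'b', length=3
  Position 12 ('c'): new char, reset run to 1
Longest run: 'b' with length 3

3


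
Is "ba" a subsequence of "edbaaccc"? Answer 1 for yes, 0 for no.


Check if "ba" is a subsequence of "edbaaccc"
Greedy scan:
  Position 0 ('e'): no match needed
  Position 1 ('d'): no match needed
  Position 2 ('b'): matches sub[0] = 'b'
  Position 3 ('a'): matches sub[1] = 'a'
  Position 4 ('a'): no match needed
  Position 5 ('c'): no match needed
  Position 6 ('c'): no match needed
  Position 7 ('c'): no match needed
All 2 characters matched => is a subsequence

1


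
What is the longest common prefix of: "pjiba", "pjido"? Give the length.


Words: pjiba, pjido
  Position 0: all 'p' => match
  Position 1: all 'j' => match
  Position 2: all 'i' => match
  Position 3: ('b', 'd') => mismatch, stop
LCP = "pji" (length 3)

3


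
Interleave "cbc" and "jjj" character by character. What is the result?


Interleaving "cbc" and "jjj":
  Position 0: 'c' from first, 'j' from second => "cj"
  Position 1: 'b' from first, 'j' from second => "bj"
  Position 2: 'c' from first, 'j' from second => "cj"
Result: cjbjcj

cjbjcj


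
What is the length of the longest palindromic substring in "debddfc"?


Input: "debddfc"
Checking substrings for palindromes:
  [3:5] "dd" (len 2) => palindrome
Longest palindromic substring: "dd" with length 2

2


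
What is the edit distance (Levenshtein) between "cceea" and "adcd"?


Computing edit distance: "cceea" -> "adcd"
DP table:
           a    d    c    d
      0    1    2    3    4
  c   1    1    2    2    3
  c   2    2    2    2    3
  e   3    3    3    3    3
  e   4    4    4    4    4
  a   5    4    5    5    5
Edit distance = dp[5][4] = 5

5


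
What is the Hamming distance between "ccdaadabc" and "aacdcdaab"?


Comparing "ccdaadabc" and "aacdcdaab" position by position:
  Position 0: 'c' vs 'a' => differ
  Position 1: 'c' vs 'a' => differ
  Position 2: 'd' vs 'c' => differ
  Position 3: 'a' vs 'd' => differ
  Position 4: 'a' vs 'c' => differ
  Position 5: 'd' vs 'd' => same
  Position 6: 'a' vs 'a' => same
  Position 7: 'b' vs 'a' => differ
  Position 8: 'c' vs 'b' => differ
Total differences (Hamming distance): 7

7


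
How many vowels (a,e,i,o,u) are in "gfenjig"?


Input: gfenjig
Checking each character:
  'g' at position 0: consonant
  'f' at position 1: consonant
  'e' at position 2: vowel (running total: 1)
  'n' at position 3: consonant
  'j' at position 4: consonant
  'i' at position 5: vowel (running total: 2)
  'g' at position 6: consonant
Total vowels: 2

2


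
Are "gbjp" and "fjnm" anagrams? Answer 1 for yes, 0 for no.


Strings: "gbjp", "fjnm"
Sorted first:  bgjp
Sorted second: fjmn
Differ at position 0: 'b' vs 'f' => not anagrams

0


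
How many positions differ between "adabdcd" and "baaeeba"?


Comparing "adabdcd" and "baaeeba" position by position:
  Position 0: 'a' vs 'b' => DIFFER
  Position 1: 'd' vs 'a' => DIFFER
  Position 2: 'a' vs 'a' => same
  Position 3: 'b' vs 'e' => DIFFER
  Position 4: 'd' vs 'e' => DIFFER
  Position 5: 'c' vs 'b' => DIFFER
  Position 6: 'd' vs 'a' => DIFFER
Positions that differ: 6

6


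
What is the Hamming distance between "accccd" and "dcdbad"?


Comparing "accccd" and "dcdbad" position by position:
  Position 0: 'a' vs 'd' => differ
  Position 1: 'c' vs 'c' => same
  Position 2: 'c' vs 'd' => differ
  Position 3: 'c' vs 'b' => differ
  Position 4: 'c' vs 'a' => differ
  Position 5: 'd' vs 'd' => same
Total differences (Hamming distance): 4

4


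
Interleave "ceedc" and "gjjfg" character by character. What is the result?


Interleaving "ceedc" and "gjjfg":
  Position 0: 'c' from first, 'g' from second => "cg"
  Position 1: 'e' from first, 'j' from second => "ej"
  Position 2: 'e' from first, 'j' from second => "ej"
  Position 3: 'd' from first, 'f' from second => "df"
  Position 4: 'c' from first, 'g' from second => "cg"
Result: cgejejdfcg

cgejejdfcg


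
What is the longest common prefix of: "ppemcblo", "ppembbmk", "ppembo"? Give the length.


Words: ppemcblo, ppembbmk, ppembo
  Position 0: all 'p' => match
  Position 1: all 'p' => match
  Position 2: all 'e' => match
  Position 3: all 'm' => match
  Position 4: ('c', 'b', 'b') => mismatch, stop
LCP = "ppem" (length 4)

4


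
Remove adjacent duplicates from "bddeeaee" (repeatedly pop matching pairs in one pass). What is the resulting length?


Input: bddeeaee
Stack-based adjacent duplicate removal:
  Read 'b': push. Stack: b
  Read 'd': push. Stack: bd
  Read 'd': matches stack top 'd' => pop. Stack: b
  Read 'e': push. Stack: be
  Read 'e': matches stack top 'e' => pop. Stack: b
  Read 'a': push. Stack: ba
  Read 'e': push. Stack: bae
  Read 'e': matches stack top 'e' => pop. Stack: ba
Final stack: "ba" (length 2)

2


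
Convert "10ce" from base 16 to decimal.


Input: "10ce" in base 16
Positional expansion:
  Digit '1' (value 1) x 16^3 = 4096
  Digit '0' (value 0) x 16^2 = 0
  Digit 'c' (value 12) x 16^1 = 192
  Digit 'e' (value 14) x 16^0 = 14
Sum = 4302

4302


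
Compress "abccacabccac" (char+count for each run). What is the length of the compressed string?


Input: abccacabccac
Runs:
  'a' x 1 => "a1"
  'b' x 1 => "b1"
  'c' x 2 => "c2"
  'a' x 1 => "a1"
  'c' x 1 => "c1"
  'a' x 1 => "a1"
  'b' x 1 => "b1"
  'c' x 2 => "c2"
  'a' x 1 => "a1"
  'c' x 1 => "c1"
Compressed: "a1b1c2a1c1a1b1c2a1c1"
Compressed length: 20

20


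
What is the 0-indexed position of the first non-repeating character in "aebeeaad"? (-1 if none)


Input: aebeeaad
Character frequencies:
  'a': 3
  'b': 1
  'd': 1
  'e': 3
Scanning left to right for freq == 1:
  Position 0 ('a'): freq=3, skip
  Position 1 ('e'): freq=3, skip
  Position 2 ('b'): unique! => answer = 2

2


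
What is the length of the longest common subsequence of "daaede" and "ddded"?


LCS of "daaede" and "ddded"
DP table:
           d    d    d    e    d
      0    0    0    0    0    0
  d   0    1    1    1    1    1
  a   0    1    1    1    1    1
  a   0    1    1    1    1    1
  e   0    1    1    1    2    2
  d   0    1    2    2    2    3
  e   0    1    2    2    3    3
LCS length = dp[6][5] = 3

3


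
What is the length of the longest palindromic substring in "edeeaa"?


Input: "edeeaa"
Checking substrings for palindromes:
  [0:3] "ede" (len 3) => palindrome
  [2:4] "ee" (len 2) => palindrome
  [4:6] "aa" (len 2) => palindrome
Longest palindromic substring: "ede" with length 3

3


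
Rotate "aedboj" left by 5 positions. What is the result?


Input: "aedboj", rotate left by 5
First 5 characters: "aedbo"
Remaining characters: "j"
Concatenate remaining + first: "j" + "aedbo" = "jaedbo"

jaedbo


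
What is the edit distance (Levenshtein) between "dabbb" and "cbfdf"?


Computing edit distance: "dabbb" -> "cbfdf"
DP table:
           c    b    f    d    f
      0    1    2    3    4    5
  d   1    1    2    3    3    4
  a   2    2    2    3    4    4
  b   3    3    2    3    4    5
  b   4    4    3    3    4    5
  b   5    5    4    4    4    5
Edit distance = dp[5][5] = 5

5


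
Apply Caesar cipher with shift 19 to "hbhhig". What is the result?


Caesar cipher: shift "hbhhig" by 19
  'h' (pos 7) + 19 = pos 0 = 'a'
  'b' (pos 1) + 19 = pos 20 = 'u'
  'h' (pos 7) + 19 = pos 0 = 'a'
  'h' (pos 7) + 19 = pos 0 = 'a'
  'i' (pos 8) + 19 = pos 1 = 'b'
  'g' (pos 6) + 19 = pos 25 = 'z'
Result: auaabz

auaabz


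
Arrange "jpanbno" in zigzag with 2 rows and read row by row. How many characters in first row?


Zigzag "jpanbno" into 2 rows:
Placing characters:
  'j' => row 0
  'p' => row 1
  'a' => row 0
  'n' => row 1
  'b' => row 0
  'n' => row 1
  'o' => row 0
Rows:
  Row 0: "jabo"
  Row 1: "pnn"
First row length: 4

4


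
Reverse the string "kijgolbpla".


Input: kijgolbpla
Reading characters right to left:
  Position 9: 'a'
  Position 8: 'l'
  Position 7: 'p'
  Position 6: 'b'
  Position 5: 'l'
  Position 4: 'o'
  Position 3: 'g'
  Position 2: 'j'
  Position 1: 'i'
  Position 0: 'k'
Reversed: alpblogjik

alpblogjik


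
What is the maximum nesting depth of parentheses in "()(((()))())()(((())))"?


Input: "()(((()))())()(((())))"
Tracking depth:
  Position 0 '(': depth becomes 1
  Position 1 ')': depth becomes 0
  Position 2 '(': depth becomes 1
  Position 3 '(': depth becomes 2
  Position 4 '(': depth becomes 3
  Position 5 '(': depth becomes 4
  Position 6 ')': depth becomes 3
  Position 7 ')': depth becomes 2
  Position 8 ')': depth becomes 1
  Position 9 '(': depth becomes 2
  Position 10 ')': depth becomes 1
  Position 11 ')': depth becomes 0
  Position 12 '(': depth becomes 1
  Position 13 ')': depth becomes 0
  Position 14 '(': depth becomes 1
  Position 15 '(': depth becomes 2
  Position 16 '(': depth becomes 3
  Position 17 '(': depth becomes 4
  Position 18 ')': depth becomes 3
  Position 19 ')': depth becomes 2
  Position 20 ')': depth becomes 1
  Position 21 ')': depth becomes 0
Maximum depth reached: 4

4


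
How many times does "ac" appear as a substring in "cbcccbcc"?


Searching for "ac" in "cbcccbcc"
Scanning each position:
  Position 0: "cb" => no
  Position 1: "bc" => no
  Position 2: "cc" => no
  Position 3: "cc" => no
  Position 4: "cb" => no
  Position 5: "bc" => no
  Position 6: "cc" => no
Total occurrences: 0

0


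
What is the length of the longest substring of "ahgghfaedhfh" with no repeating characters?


Input: "ahgghfaedhfh"
Sliding window (track last position of each char):
  Position 0 ('a'): window [0,0] length 1 -- new best
  Position 1 ('h'): window [0,1] length 2 -- new best
  Position 2 ('g'): window [0,2] length 3 -- new best
  Position 3 ('g'): repeat (last at 2), move window start to 3
  Position 3 ('g'): window [3,3] length 1
  Position 4 ('h'): window [3,4] length 2
  Position 5 ('f'): window [3,5] length 3
  Position 6 ('a'): window [3,6] length 4 -- new best
  Position 7 ('e'): window [3,7] length 5 -- new best
  Position 8 ('d'): window [3,8] length 6 -- new best
  Position 9 ('h'): repeat (last at 4), move window start to 5
  Position 9 ('h'): window [5,9] length 5
  Position 10 ('f'): repeat (last at 5), move window start to 6
  Position 10 ('f'): window [6,10] length 5
  Position 11 ('h'): repeat (last at 9), move window start to 10
  Position 11 ('h'): window [10,11] length 2
Longest substring with no repeats: "ghfaed" with length 6

6


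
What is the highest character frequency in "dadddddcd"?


Input: dadddddcd
Character counts:
  'a': 1
  'c': 1
  'd': 7
Maximum frequency: 7

7


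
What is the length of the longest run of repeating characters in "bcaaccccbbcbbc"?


Input: "bcaaccccbbcbbc"
Scanning for longest run:
  Position 1 ('c'): new char, reset run to 1
  Position 2 ('a'): new char, reset run to 1
  Position 3 ('a'): continues run of 'a', length=2
  Position 4 ('c'): new char, reset run to 1
  Position 5 ('c'): continues run of 'c', length=2
  Position 6 ('c'): continues run of 'c', length=3
  Position 7 ('c'): continues run of 'c', length=4
  Position 8 ('b'): new char, reset run to 1
  Position 9 ('b'): continues run of 'b', length=2
  Position 10 ('c'): new char, reset run to 1
  Position 11 ('b'): new char, reset run to 1
  Position 12 ('b'): continues run of 'b', length=2
  Position 13 ('c'): new char, reset run to 1
Longest run: 'c' with length 4

4


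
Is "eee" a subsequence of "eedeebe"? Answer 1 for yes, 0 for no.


Check if "eee" is a subsequence of "eedeebe"
Greedy scan:
  Position 0 ('e'): matches sub[0] = 'e'
  Position 1 ('e'): matches sub[1] = 'e'
  Position 2 ('d'): no match needed
  Position 3 ('e'): matches sub[2] = 'e'
  Position 4 ('e'): no match needed
  Position 5 ('b'): no match needed
  Position 6 ('e'): no match needed
All 3 characters matched => is a subsequence

1


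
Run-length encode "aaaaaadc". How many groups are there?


Input: aaaaaadc
Scanning for consecutive runs:
  Group 1: 'a' x 6 (positions 0-5)
  Group 2: 'd' x 1 (positions 6-6)
  Group 3: 'c' x 1 (positions 7-7)
Total groups: 3

3


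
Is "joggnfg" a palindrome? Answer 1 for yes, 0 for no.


Input: joggnfg
Reversed: gfnggoj
  Compare pos 0 ('j') with pos 6 ('g'): MISMATCH
  Compare pos 1 ('o') with pos 5 ('f'): MISMATCH
  Compare pos 2 ('g') with pos 4 ('n'): MISMATCH
Result: not a palindrome

0


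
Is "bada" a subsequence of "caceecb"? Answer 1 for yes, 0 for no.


Check if "bada" is a subsequence of "caceecb"
Greedy scan:
  Position 0 ('c'): no match needed
  Position 1 ('a'): no match needed
  Position 2 ('c'): no match needed
  Position 3 ('e'): no match needed
  Position 4 ('e'): no match needed
  Position 5 ('c'): no match needed
  Position 6 ('b'): matches sub[0] = 'b'
Only matched 1/4 characters => not a subsequence

0


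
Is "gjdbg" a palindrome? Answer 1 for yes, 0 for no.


Input: gjdbg
Reversed: gbdjg
  Compare pos 0 ('g') with pos 4 ('g'): match
  Compare pos 1 ('j') with pos 3 ('b'): MISMATCH
Result: not a palindrome

0


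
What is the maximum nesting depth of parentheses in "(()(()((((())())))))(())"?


Input: "(()(()((((())())))))(())"
Tracking depth:
  Position 0 '(': depth becomes 1
  Position 1 '(': depth becomes 2
  Position 2 ')': depth becomes 1
  Position 3 '(': depth becomes 2
  Position 4 '(': depth becomes 3
  Position 5 ')': depth becomes 2
  Position 6 '(': depth becomes 3
  Position 7 '(': depth becomes 4
  Position 8 '(': depth becomes 5
  Position 9 '(': depth becomes 6
  Position 10 '(': depth becomes 7
  Position 11 ')': depth becomes 6
  Position 12 ')': depth becomes 5
  Position 13 '(': depth becomes 6
  Position 14 ')': depth becomes 5
  Position 15 ')': depth becomes 4
  Position 16 ')': depth becomes 3
  Position 17 ')': depth becomes 2
  Position 18 ')': depth becomes 1
  Position 19 ')': depth becomes 0
  Position 20 '(': depth becomes 1
  Position 21 '(': depth becomes 2
  Position 22 ')': depth becomes 1
  Position 23 ')': depth becomes 0
Maximum depth reached: 7

7


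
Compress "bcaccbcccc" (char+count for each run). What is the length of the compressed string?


Input: bcaccbcccc
Runs:
  'b' x 1 => "b1"
  'c' x 1 => "c1"
  'a' x 1 => "a1"
  'c' x 2 => "c2"
  'b' x 1 => "b1"
  'c' x 4 => "c4"
Compressed: "b1c1a1c2b1c4"
Compressed length: 12

12


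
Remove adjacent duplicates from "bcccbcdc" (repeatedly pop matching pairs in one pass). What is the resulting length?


Input: bcccbcdc
Stack-based adjacent duplicate removal:
  Read 'b': push. Stack: b
  Read 'c': push. Stack: bc
  Read 'c': matches stack top 'c' => pop. Stack: b
  Read 'c': push. Stack: bc
  Read 'b': push. Stack: bcb
  Read 'c': push. Stack: bcbc
  Read 'd': push. Stack: bcbcd
  Read 'c': push. Stack: bcbcdc
Final stack: "bcbcdc" (length 6)

6


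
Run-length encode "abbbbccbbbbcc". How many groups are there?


Input: abbbbccbbbbcc
Scanning for consecutive runs:
  Group 1: 'a' x 1 (positions 0-0)
  Group 2: 'b' x 4 (positions 1-4)
  Group 3: 'c' x 2 (positions 5-6)
  Group 4: 'b' x 4 (positions 7-10)
  Group 5: 'c' x 2 (positions 11-12)
Total groups: 5

5


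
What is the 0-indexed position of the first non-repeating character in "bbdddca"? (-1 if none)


Input: bbdddca
Character frequencies:
  'a': 1
  'b': 2
  'c': 1
  'd': 3
Scanning left to right for freq == 1:
  Position 0 ('b'): freq=2, skip
  Position 1 ('b'): freq=2, skip
  Position 2 ('d'): freq=3, skip
  Position 3 ('d'): freq=3, skip
  Position 4 ('d'): freq=3, skip
  Position 5 ('c'): unique! => answer = 5

5


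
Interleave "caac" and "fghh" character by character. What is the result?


Interleaving "caac" and "fghh":
  Position 0: 'c' from first, 'f' from second => "cf"
  Position 1: 'a' from first, 'g' from second => "ag"
  Position 2: 'a' from first, 'h' from second => "ah"
  Position 3: 'c' from first, 'h' from second => "ch"
Result: cfagahch

cfagahch


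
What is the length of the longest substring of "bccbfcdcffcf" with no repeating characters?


Input: "bccbfcdcffcf"
Sliding window (track last position of each char):
  Position 0 ('b'): window [0,0] length 1 -- new best
  Position 1 ('c'): window [0,1] length 2 -- new best
  Position 2 ('c'): repeat (last at 1), move window start to 2
  Position 2 ('c'): window [2,2] length 1
  Position 3 ('b'): window [2,3] length 2
  Position 4 ('f'): window [2,4] length 3 -- new best
  Position 5 ('c'): repeat (last at 2), move window start to 3
  Position 5 ('c'): window [3,5] length 3
  Position 6 ('d'): window [3,6] length 4 -- new best
  Position 7 ('c'): repeat (last at 5), move window start to 6
  Position 7 ('c'): window [6,7] length 2
  Position 8 ('f'): window [6,8] length 3
  Position 9 ('f'): repeat (last at 8), move window start to 9
  Position 9 ('f'): window [9,9] length 1
  Position 10 ('c'): window [9,10] length 2
  Position 11 ('f'): repeat (last at 9), move window start to 10
  Position 11 ('f'): window [10,11] length 2
Longest substring with no repeats: "bfcd" with length 4

4
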